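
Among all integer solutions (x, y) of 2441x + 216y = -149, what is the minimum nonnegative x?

gcd(2441, 216) = 1  (2441 = 11·216 + 65, 216 = 3·65 + 21, 65 = 3·21 + 2, 21 = 10·2 + 1, 2 = 2·1).
1 divides -149, so solutions exist.
Back-substituting, 2441·(-103) + 216·(1164) = 1.
Scale by -149/1 = -149: (x₀, y₀) = (15347, -173436).
General solution: x = 15347 + 216t, y = -173436 - 2441t for integer t.
x ≥ 0: smallest is 15347 mod 216 = 11 (at t = -71), with y = -125.

11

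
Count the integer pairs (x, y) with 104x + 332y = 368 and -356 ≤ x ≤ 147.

7

gcd(332, 104) = 4.
By Bézout, 104·(16) + 332·(-5) = 4.
Particular solution: (61, -18).
General solution: x = 61 + 83t, y = -18 - 26t for integer t.
-356 ≤ 61 + 83t ≤ 147 gives t ∈ [-5, 1], which is 7 values.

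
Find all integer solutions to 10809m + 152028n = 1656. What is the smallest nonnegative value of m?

3432

gcd(152028, 10809):
  152028 = 14*10809 + 702
  10809 = 15*702 + 279
  702 = 2*279 + 144
  279 = 1*144 + 135
  144 = 1*135 + 9
  135 = 15*9
so gcd(152028, 10809) = 9.
9 divides 1656, so solutions exist.
Back-substitute for Bézout coefficients:
  9 = 144 - 1*135
  ... = 10809*(-1083) + 152028*(77)
Scale by 1656/9 = 184: (m₀, n₀) = (-199272, 14168).
General solution: m = -199272 + 16892t, n = 14168 - 1201t for integer t.
m ≥ 0: smallest is -199272 mod 16892 = 3432 (at t = 12), with n = -244.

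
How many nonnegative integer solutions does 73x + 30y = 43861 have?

20

gcd(73, 30):
  73 = 2×30 + 13
  30 = 2×13 + 4
  13 = 3×4 + 1
  4 = 4×1
so gcd(73, 30) = 1.
Back-substitute for Bézout coefficients:
  1 = 13 - 3×4
  ... = 73×(7) + 30×(-17)
Scale by 43861: one solution is (307027, -745637). Reduce x mod 30: (7, 1445).
General: x = 7 + 30t, y = 1445 - 73t.
x ≥ 0 ⇒ t ≥ 0; y ≥ 0 ⇒ t ≤ 19. So t ∈ [0, 19]: 20 solutions.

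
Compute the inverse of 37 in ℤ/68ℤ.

gcd(68, 37):
  68 = 1·37 + 31
  37 = 1·31 + 6
  31 = 5·6 + 1
  6 = 6·1
so gcd(68, 37) = 1.
Back-substitute for Bézout coefficients:
  1 = 31 - 5·6
  ... = 37·(-11) + 68·(6)
So 37·-11 ≡ 1 (mod 68), and -11 mod 68 = 57.

57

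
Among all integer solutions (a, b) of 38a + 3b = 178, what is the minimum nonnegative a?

2

gcd(38, 3):
  38 = 12*3 + 2
  3 = 1*2 + 1
  2 = 2*1
so gcd(38, 3) = 1.
1 divides 178, so solutions exist.
Back-substitute for Bézout coefficients:
  1 = 3 - 1*2
  ... = 38*(-1) + 3*(13)
Scale by 178/1 = 178: (a₀, b₀) = (-178, 2314).
General solution: a = -178 + 3t, b = 2314 - 38t for integer t.
a ≥ 0: smallest is -178 mod 3 = 2 (at t = 60), with b = 34.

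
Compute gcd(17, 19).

gcd(19, 17):
  19 = 1*17 + 2
  17 = 8*2 + 1
  2 = 2*1
so gcd(19, 17) = 1.

1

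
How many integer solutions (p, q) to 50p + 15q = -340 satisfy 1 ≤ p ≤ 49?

gcd(50, 15):
  50 = 3·15 + 5
  15 = 3·5
so gcd(50, 15) = 5.
Back-substitute for Bézout coefficients:
  5 = 50 - 3·15
  ... = 50·(1) + 15·(-3)
Scale by -68: particular solution (-68, 204); reduce p mod 3: (1, -26).
General solution: p = 1 + 3t, q = -26 - 10t for integer t.
1 ≤ 1 + 3t ≤ 49 gives t ∈ [0, 16], which is 17 values.

17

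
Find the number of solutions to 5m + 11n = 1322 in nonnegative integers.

gcd(11, 5) = 1.
By Bézout, 5·(-2) + 11·(1) = 1.
One solution: (7, 117).
General: m = 7 + 11t, n = 117 - 5t.
m ≥ 0 ⇒ t ≥ 0; n ≥ 0 ⇒ t ≤ 23. So t ∈ [0, 23]: 24 solutions.

24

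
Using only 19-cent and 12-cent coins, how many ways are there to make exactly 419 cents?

Need nonnegative integers with 19j + 12k = 419.
gcd(19, 12) = 1, and 19·(-5) + 12·(8) = 1.
So (j₀, k₀) = (-2095, 3352); general j = -2095 + 12t, k = 3352 - 19t.
j ≥ 0 ⇒ t ≥ 175; k ≥ 0 ⇒ t ≤ 176. That's 2 values of t.

2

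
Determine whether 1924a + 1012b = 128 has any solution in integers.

gcd(1924, 1012) = 4  (1924 = 1*1012 + 912, 1012 = 1*912 + 100, 912 = 9*100 + 12, 100 = 8*12 + 4, 12 = 3*4).
4 divides 128, so integer solutions exist.

yes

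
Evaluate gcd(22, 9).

gcd(22, 9):
  22 = 2·9 + 4
  9 = 2·4 + 1
  4 = 4·1
so gcd(22, 9) = 1.

1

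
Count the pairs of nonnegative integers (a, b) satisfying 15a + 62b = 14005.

gcd(62, 15) = 1  (62 = 4·15 + 2, 15 = 7·2 + 1, 2 = 2·1).
Back-substituting, 15·(29) + 62·(-7) = 1.
Scale by 14005: one solution is (406145, -98035). Reduce a mod 62: (45, 215).
General: a = 45 + 62t, b = 215 - 15t.
a ≥ 0 ⇒ t ≥ 0; b ≥ 0 ⇒ t ≤ 14. So t ∈ [0, 14]: 15 solutions.

15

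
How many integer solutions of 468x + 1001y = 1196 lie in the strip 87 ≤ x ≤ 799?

gcd(1001, 468) = 13  (1001 = 2*468 + 65, 468 = 7*65 + 13, 65 = 5*13).
Back-substituting, 468*(15) + 1001*(-7) = 13.
Scale by 92: particular solution (1380, -644); reduce x mod 77: (71, -32).
General solution: x = 71 + 77t, y = -32 - 36t for integer t.
87 ≤ 71 + 77t ≤ 799 gives t ∈ [1, 9], which is 9 values.

9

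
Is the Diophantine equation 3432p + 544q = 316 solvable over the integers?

no

gcd(3432, 544) = 8  (3432 = 6*544 + 168, 544 = 3*168 + 40, 168 = 4*40 + 8, 40 = 5*8).
8 does not divide 316 (remainder 4), so no integer solutions.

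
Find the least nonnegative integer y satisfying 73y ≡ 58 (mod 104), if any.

82

gcd(104, 73) = 1  (104 = 1×73 + 31, 73 = 2×31 + 11, 31 = 2×11 + 9, 11 = 1×9 + 2, 9 = 4×2 + 1, 2 = 2×1).
1 divides 58, so solutions exist.
Back-substituting, 73×(-47) + 104×(33) = 1.
So 73×(-47) ≡ 1 (mod 104); multiply by 58: y ≡ -2726 (mod 104).
Smallest nonnegative: y = -2726 mod 104 = 82.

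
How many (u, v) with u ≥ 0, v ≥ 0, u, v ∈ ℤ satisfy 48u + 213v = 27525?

gcd(213, 48) = 3.
By Bézout, 48·(-31) + 213·(7) = 3.
One solution: (1, 129).
General: u = 1 + 71t, v = 129 - 16t.
u ≥ 0 ⇒ t ≥ 0; v ≥ 0 ⇒ t ≤ 8. So t ∈ [0, 8]: 9 solutions.

9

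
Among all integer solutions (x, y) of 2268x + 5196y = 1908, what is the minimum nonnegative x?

317

gcd(5196, 2268) = 12.
12 divides 1908, so solutions exist.
By Bézout, 2268·(-126) + 5196·(55) = 12.
Scale by 1908/12 = 159: (x₀, y₀) = (-20034, 8745).
General solution: x = -20034 + 433t, y = 8745 - 189t for integer t.
x ≥ 0: smallest is -20034 mod 433 = 317 (at t = 47), with y = -138.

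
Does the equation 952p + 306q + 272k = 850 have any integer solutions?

gcd(952, 306) = 34  (952 = 3·306 + 34, 306 = 9·34).
gcd(34, 272) = 34.
34 divides 850, so integer solutions exist.

yes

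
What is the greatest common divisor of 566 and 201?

gcd(566, 201) = 1  (566 = 2*201 + 164, 201 = 1*164 + 37, 164 = 4*37 + 16, 37 = 2*16 + 5, 16 = 3*5 + 1, 5 = 5*1).

1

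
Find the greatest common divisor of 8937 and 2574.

9

gcd(8937, 2574) = 9  (8937 = 3·2574 + 1215, 2574 = 2·1215 + 144, 1215 = 8·144 + 63, 144 = 2·63 + 18, 63 = 3·18 + 9, 18 = 2·9).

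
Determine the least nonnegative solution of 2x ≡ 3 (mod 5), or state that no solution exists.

gcd(5, 2) = 1.
1 divides 3, so solutions exist.
By Bézout, 2·(-2) + 5·(1) = 1.
So 2·(-2) ≡ 1 (mod 5); multiply by 3: x ≡ -6 (mod 5).
Smallest nonnegative: x = -6 mod 5 = 4.

4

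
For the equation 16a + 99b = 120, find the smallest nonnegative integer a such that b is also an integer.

57

gcd(99, 16):
  99 = 6*16 + 3
  16 = 5*3 + 1
  3 = 3*1
so gcd(99, 16) = 1.
1 divides 120, so solutions exist.
Back-substitute for Bézout coefficients:
  1 = 16 - 5*3
  ... = 16*(31) + 99*(-5)
Scale by 120/1 = 120: (a₀, b₀) = (3720, -600).
General solution: a = 3720 + 99t, b = -600 - 16t for integer t.
a ≥ 0: smallest is 3720 mod 99 = 57 (at t = -37), with b = -8.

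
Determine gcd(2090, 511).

1

gcd(2090, 511):
  2090 = 4×511 + 46
  511 = 11×46 + 5
  46 = 9×5 + 1
  5 = 5×1
so gcd(2090, 511) = 1.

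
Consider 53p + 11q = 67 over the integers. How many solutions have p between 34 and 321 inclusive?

26

gcd(53, 11) = 1  (53 = 4·11 + 9, 11 = 1·9 + 2, 9 = 4·2 + 1, 2 = 2·1).
Back-substituting, 53·(5) + 11·(-24) = 1.
Scale by 67: particular solution (335, -1608); reduce p mod 11: (5, -18).
General solution: p = 5 + 11t, q = -18 - 53t for integer t.
34 ≤ 5 + 11t ≤ 321 gives t ∈ [3, 28], which is 26 values.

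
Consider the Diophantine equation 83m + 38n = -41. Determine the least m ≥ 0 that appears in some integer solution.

gcd(83, 38) = 1.
1 divides -41, so solutions exist.
By Bézout, 83×(11) + 38×(-24) = 1.
Scale by -41/1 = -41: (m₀, n₀) = (-451, 984).
General solution: m = -451 + 38t, n = 984 - 83t for integer t.
m ≥ 0: smallest is -451 mod 38 = 5 (at t = 12), with n = -12.

5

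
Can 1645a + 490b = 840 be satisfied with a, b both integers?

gcd(1645, 490):
  1645 = 3·490 + 175
  490 = 2·175 + 140
  175 = 1·140 + 35
  140 = 4·35
so gcd(1645, 490) = 35.
35 divides 840, so integer solutions exist.

yes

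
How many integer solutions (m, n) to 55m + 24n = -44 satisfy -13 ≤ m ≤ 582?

gcd(55, 24):
  55 = 2*24 + 7
  24 = 3*7 + 3
  7 = 2*3 + 1
  3 = 3*1
so gcd(55, 24) = 1.
Back-substitute for Bézout coefficients:
  1 = 7 - 2*3
  ... = 55*(7) + 24*(-16)
Scale by -44: particular solution (-308, 704); reduce m mod 24: (4, -11).
General solution: m = 4 + 24t, n = -11 - 55t for integer t.
-13 ≤ 4 + 24t ≤ 582 gives t ∈ [0, 24], which is 25 values.

25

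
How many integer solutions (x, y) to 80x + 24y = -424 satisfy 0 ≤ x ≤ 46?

gcd(80, 24):
  80 = 3*24 + 8
  24 = 3*8
so gcd(80, 24) = 8.
Back-substitute for Bézout coefficients:
  8 = 80 - 3*24
  ... = 80*(1) + 24*(-3)
Scale by -53: particular solution (-53, 159); reduce x mod 3: (1, -21).
General solution: x = 1 + 3t, y = -21 - 10t for integer t.
0 ≤ 1 + 3t ≤ 46 gives t ∈ [0, 15], which is 16 values.

16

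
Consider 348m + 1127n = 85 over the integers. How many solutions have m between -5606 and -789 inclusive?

gcd(1127, 348) = 1.
By Bézout, 348×(353) + 1127×(-109) = 1.
Particular solution: (703, -217).
General solution: m = 703 + 1127t, n = -217 - 348t for integer t.
-5606 ≤ 703 + 1127t ≤ -789 gives t ∈ [-5, -2], which is 4 values.

4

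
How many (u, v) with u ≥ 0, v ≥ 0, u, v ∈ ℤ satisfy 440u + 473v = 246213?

gcd(473, 440) = 11.
By Bézout, 440×(14) + 473×(-13) = 11.
One solution: (21, 501).
General: u = 21 + 43t, v = 501 - 40t.
u ≥ 0 ⇒ t ≥ 0; v ≥ 0 ⇒ t ≤ 12. So t ∈ [0, 12]: 13 solutions.

13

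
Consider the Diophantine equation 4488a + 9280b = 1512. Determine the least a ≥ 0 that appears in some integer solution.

gcd(9280, 4488) = 8.
8 divides 1512, so solutions exist.
By Bézout, 4488×(-519) + 9280×(251) = 8.
Scale by 1512/8 = 189: (a₀, b₀) = (-98091, 47439).
General solution: a = -98091 + 1160t, b = 47439 - 561t for integer t.
a ≥ 0: smallest is -98091 mod 1160 = 509 (at t = 85), with b = -246.

509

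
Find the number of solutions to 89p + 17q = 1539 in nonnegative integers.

1

gcd(89, 17) = 1.
By Bézout, 89·(-4) + 17·(21) = 1.
One solution: (15, 12).
General: p = 15 + 17t, q = 12 - 89t.
p ≥ 0 ⇒ t ≥ 0; q ≥ 0 ⇒ t ≤ 0. So t ∈ [0, 0]: 1 solution.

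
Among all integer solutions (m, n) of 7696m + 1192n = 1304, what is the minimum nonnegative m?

101

gcd(7696, 1192):
  7696 = 6·1192 + 544
  1192 = 2·544 + 104
  544 = 5·104 + 24
  104 = 4·24 + 8
  24 = 3·8
so gcd(7696, 1192) = 8.
8 divides 1304, so solutions exist.
Back-substitute for Bézout coefficients:
  8 = 104 - 4·24
  ... = 7696·(-46) + 1192·(297)
Scale by 1304/8 = 163: (m₀, n₀) = (-7498, 48411).
General solution: m = -7498 + 149t, n = 48411 - 962t for integer t.
m ≥ 0: smallest is -7498 mod 149 = 101 (at t = 51), with n = -651.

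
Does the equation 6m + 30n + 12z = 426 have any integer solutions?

yes

gcd(30, 6) = 6  (30 = 5×6).
gcd(6, 12) = 6.
6 divides 426, so integer solutions exist.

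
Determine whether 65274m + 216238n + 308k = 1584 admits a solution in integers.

gcd(216238, 65274) = 22.
gcd(22, 308) = 22.
22 divides 1584, so integer solutions exist.

yes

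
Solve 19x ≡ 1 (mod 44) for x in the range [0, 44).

7

gcd(44, 19):
  44 = 2·19 + 6
  19 = 3·6 + 1
  6 = 6·1
so gcd(44, 19) = 1.
Back-substitute for Bézout coefficients:
  1 = 19 - 3·6
  ... = 19·(7) + 44·(-3)
So 19·7 ≡ 1 (mod 44), and 7 mod 44 = 7.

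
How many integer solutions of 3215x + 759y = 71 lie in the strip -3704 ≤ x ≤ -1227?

gcd(3215, 759) = 1  (3215 = 4*759 + 179, 759 = 4*179 + 43, 179 = 4*43 + 7, 43 = 6*7 + 1, 7 = 7*1).
Back-substituting, 3215*(-106) + 759*(449) = 1.
Scale by 71: particular solution (-7526, 31879); reduce x mod 759: (64, -271).
General solution: x = 64 + 759t, y = -271 - 3215t for integer t.
-3704 ≤ 64 + 759t ≤ -1227 gives t ∈ [-4, -2], which is 3 values.

3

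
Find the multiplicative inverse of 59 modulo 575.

gcd(575, 59):
  575 = 9×59 + 44
  59 = 1×44 + 15
  44 = 2×15 + 14
  15 = 1×14 + 1
  14 = 14×1
so gcd(575, 59) = 1.
Back-substitute for Bézout coefficients:
  1 = 15 - 1×14
  ... = 59×(39) + 575×(-4)
So 59×39 ≡ 1 (mod 575), and 39 mod 575 = 39.

39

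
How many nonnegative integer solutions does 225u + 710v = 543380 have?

gcd(710, 225):
  710 = 3·225 + 35
  225 = 6·35 + 15
  35 = 2·15 + 5
  15 = 3·5
so gcd(710, 225) = 5.
Back-substitute for Bézout coefficients:
  5 = 35 - 2·15
  ... = 225·(-41) + 710·(13)
Scale by 108676: one solution is (-4455716, 1412788). Reduce u mod 142: (102, 733).
General: u = 102 + 142t, v = 733 - 45t.
u ≥ 0 ⇒ t ≥ 0; v ≥ 0 ⇒ t ≤ 16. So t ∈ [0, 16]: 17 solutions.

17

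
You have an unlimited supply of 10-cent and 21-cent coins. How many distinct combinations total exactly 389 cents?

1

Need nonnegative integers with 10j + 21k = 389.
gcd(10, 21) = 1, and 10·(-2) + 21·(1) = 1.
So (j₀, k₀) = (-778, 389); general j = -778 + 21t, k = 389 - 10t.
j ≥ 0 ⇒ t ≥ 38; k ≥ 0 ⇒ t ≤ 38. That's 1 value of t.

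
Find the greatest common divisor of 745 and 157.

1

gcd(745, 157) = 1  (745 = 4×157 + 117, 157 = 1×117 + 40, 117 = 2×40 + 37, 40 = 1×37 + 3, 37 = 12×3 + 1, 3 = 3×1).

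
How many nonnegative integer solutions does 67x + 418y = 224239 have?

gcd(418, 67) = 1.
By Bézout, 67*(-131) + 418*(21) = 1.
One solution: (59, 527).
General: x = 59 + 418t, y = 527 - 67t.
x ≥ 0 ⇒ t ≥ 0; y ≥ 0 ⇒ t ≤ 7. So t ∈ [0, 7]: 8 solutions.

8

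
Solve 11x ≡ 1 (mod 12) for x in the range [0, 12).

gcd(12, 11) = 1  (12 = 1*11 + 1, 11 = 11*1).
Back-substituting, 11*(-1) + 12*(1) = 1.
So 11*-1 ≡ 1 (mod 12), and -1 mod 12 = 11.

11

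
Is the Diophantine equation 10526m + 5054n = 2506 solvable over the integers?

no

gcd(10526, 5054) = 38  (10526 = 2×5054 + 418, 5054 = 12×418 + 38, 418 = 11×38).
38 does not divide 2506 (remainder 36), so no integer solutions.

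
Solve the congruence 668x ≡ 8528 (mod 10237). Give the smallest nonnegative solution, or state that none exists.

gcd(10237, 668) = 1  (10237 = 15×668 + 217, 668 = 3×217 + 17, 217 = 12×17 + 13, 17 = 1×13 + 4, 13 = 3×4 + 1, 4 = 4×1).
1 divides 8528, so solutions exist.
Back-substituting, 668×(-2406) + 10237×(157) = 1.
So 668×(-2406) ≡ 1 (mod 10237); multiply by 8528: x ≡ -20518368 (mod 10237).
Smallest nonnegative: x = -20518368 mod 10237 = 6817.

6817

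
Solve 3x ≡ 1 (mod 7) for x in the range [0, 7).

gcd(7, 3) = 1  (7 = 2·3 + 1, 3 = 3·1).
Back-substituting, 3·(-2) + 7·(1) = 1.
So 3·-2 ≡ 1 (mod 7), and -2 mod 7 = 5.

5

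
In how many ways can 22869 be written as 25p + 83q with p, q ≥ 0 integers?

gcd(83, 25) = 1  (83 = 3·25 + 8, 25 = 3·8 + 1, 8 = 8·1).
Back-substituting, 25·(10) + 83·(-3) = 1.
Scale by 22869: one solution is (228690, -68607). Reduce p mod 83: (25, 268).
General: p = 25 + 83t, q = 268 - 25t.
p ≥ 0 ⇒ t ≥ 0; q ≥ 0 ⇒ t ≤ 10. So t ∈ [0, 10]: 11 solutions.

11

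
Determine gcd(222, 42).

6

gcd(222, 42) = 6  (222 = 5×42 + 12, 42 = 3×12 + 6, 12 = 2×6).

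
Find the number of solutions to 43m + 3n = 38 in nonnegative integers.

gcd(43, 3):
  43 = 14·3 + 1
  3 = 3·1
so gcd(43, 3) = 1.
Back-substitute for Bézout coefficients:
  1 = 43 - 14·3
  ... = 43·(1) + 3·(-14)
Scale by 38: one solution is (38, -532). Reduce m mod 3: (2, -16).
General: m = 2 + 3t, n = -16 - 43t.
m ≥ 0 ⇒ t ≥ 0; n ≥ 0 ⇒ t ≤ -1. So t ∈ [0, -1]: 0 solutions.

0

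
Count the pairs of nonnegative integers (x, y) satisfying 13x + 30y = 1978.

gcd(30, 13) = 1  (30 = 2*13 + 4, 13 = 3*4 + 1, 4 = 4*1).
Back-substituting, 13*(7) + 30*(-3) = 1.
Scale by 1978: one solution is (13846, -5934). Reduce x mod 30: (16, 59).
General: x = 16 + 30t, y = 59 - 13t.
x ≥ 0 ⇒ t ≥ 0; y ≥ 0 ⇒ t ≤ 4. So t ∈ [0, 4]: 5 solutions.

5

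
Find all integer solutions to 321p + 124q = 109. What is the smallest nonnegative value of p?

gcd(321, 124):
  321 = 2×124 + 73
  124 = 1×73 + 51
  73 = 1×51 + 22
  51 = 2×22 + 7
  22 = 3×7 + 1
  7 = 7×1
so gcd(321, 124) = 1.
1 divides 109, so solutions exist.
Back-substitute for Bézout coefficients:
  1 = 22 - 3×7
  ... = 321×(17) + 124×(-44)
Scale by 109/1 = 109: (p₀, q₀) = (1853, -4796).
General solution: p = 1853 + 124t, q = -4796 - 321t for integer t.
p ≥ 0: smallest is 1853 mod 124 = 117 (at t = -14), with q = -302.

117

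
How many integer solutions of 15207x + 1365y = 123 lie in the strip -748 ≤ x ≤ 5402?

gcd(15207, 1365):
  15207 = 11·1365 + 192
  1365 = 7·192 + 21
  192 = 9·21 + 3
  21 = 7·3
so gcd(15207, 1365) = 3.
Back-substitute for Bézout coefficients:
  3 = 192 - 9·21
  ... = 15207·(64) + 1365·(-713)
Scale by 41: particular solution (2624, -29233); reduce x mod 455: (349, -3888).
General solution: x = 349 + 455t, y = -3888 - 5069t for integer t.
-748 ≤ 349 + 455t ≤ 5402 gives t ∈ [-2, 11], which is 14 values.

14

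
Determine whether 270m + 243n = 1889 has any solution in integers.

gcd(270, 243) = 27  (270 = 1·243 + 27, 243 = 9·27).
27 does not divide 1889 (remainder 26), so no integer solutions.

no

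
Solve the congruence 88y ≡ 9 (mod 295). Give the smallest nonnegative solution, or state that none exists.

218

gcd(295, 88) = 1.
1 divides 9, so solutions exist.
By Bézout, 88×(57) + 295×(-17) = 1.
So 88×(57) ≡ 1 (mod 295); multiply by 9: y ≡ 513 (mod 295).
Smallest nonnegative: y = 513 mod 295 = 218.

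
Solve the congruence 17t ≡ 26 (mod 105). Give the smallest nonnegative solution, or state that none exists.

gcd(105, 17) = 1  (105 = 6×17 + 3, 17 = 5×3 + 2, 3 = 1×2 + 1, 2 = 2×1).
1 divides 26, so solutions exist.
Back-substituting, 17×(-37) + 105×(6) = 1.
So 17×(-37) ≡ 1 (mod 105); multiply by 26: t ≡ -962 (mod 105).
Smallest nonnegative: t = -962 mod 105 = 88.

88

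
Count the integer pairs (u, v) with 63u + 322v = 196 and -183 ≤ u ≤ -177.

0

gcd(322, 63):
  322 = 5·63 + 7
  63 = 9·7
so gcd(322, 63) = 7.
Back-substitute for Bézout coefficients:
  7 = 322 - 5·63
  ... = 63·(-5) + 322·(1)
Scale by 28: particular solution (-140, 28); reduce u mod 46: (44, -8).
General solution: u = 44 + 46t, v = -8 - 9t for integer t.
-183 ≤ 44 + 46t ≤ -177 gives t ∈ [-4, -5], which is 0 values.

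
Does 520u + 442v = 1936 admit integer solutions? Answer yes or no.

no

gcd(520, 442):
  520 = 1·442 + 78
  442 = 5·78 + 52
  78 = 1·52 + 26
  52 = 2·26
so gcd(520, 442) = 26.
26 does not divide 1936 (remainder 12), so no integer solutions.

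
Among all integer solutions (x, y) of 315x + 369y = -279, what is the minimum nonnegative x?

gcd(369, 315) = 9  (369 = 1·315 + 54, 315 = 5·54 + 45, 54 = 1·45 + 9, 45 = 5·9).
9 divides -279, so solutions exist.
Back-substituting, 315·(-7) + 369·(6) = 9.
Scale by -279/9 = -31: (x₀, y₀) = (217, -186).
General solution: x = 217 + 41t, y = -186 - 35t for integer t.
x ≥ 0: smallest is 217 mod 41 = 12 (at t = -5), with y = -11.

12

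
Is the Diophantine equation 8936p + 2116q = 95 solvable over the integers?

no

gcd(8936, 2116):
  8936 = 4×2116 + 472
  2116 = 4×472 + 228
  472 = 2×228 + 16
  228 = 14×16 + 4
  16 = 4×4
so gcd(8936, 2116) = 4.
4 does not divide 95 (remainder 3), so no integer solutions.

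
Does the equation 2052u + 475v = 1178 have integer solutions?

yes

gcd(2052, 475) = 19  (2052 = 4*475 + 152, 475 = 3*152 + 19, 152 = 8*19).
19 divides 1178, so integer solutions exist.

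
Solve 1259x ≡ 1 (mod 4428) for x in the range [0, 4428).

gcd(4428, 1259) = 1  (4428 = 3*1259 + 651, 1259 = 1*651 + 608, 651 = 1*608 + 43, 608 = 14*43 + 6, 43 = 7*6 + 1, 6 = 6*1).
Back-substituting, 1259*(-721) + 4428*(205) = 1.
So 1259*-721 ≡ 1 (mod 4428), and -721 mod 4428 = 3707.

3707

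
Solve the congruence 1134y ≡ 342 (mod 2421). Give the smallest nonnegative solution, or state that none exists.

43

gcd(2421, 1134) = 9.
9 divides 342, so solutions exist.
By Bézout, 1134·(79) + 2421·(-37) = 9.
So 1134·(79) ≡ 9 (mod 2421); multiply by 38: y ≡ 3002 (mod 269).
Smallest nonnegative: y = 3002 mod 269 = 43.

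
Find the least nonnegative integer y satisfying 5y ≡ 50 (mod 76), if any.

gcd(76, 5) = 1.
1 divides 50, so solutions exist.
By Bézout, 5·(-15) + 76·(1) = 1.
So 5·(-15) ≡ 1 (mod 76); multiply by 50: y ≡ -750 (mod 76).
Smallest nonnegative: y = -750 mod 76 = 10.

10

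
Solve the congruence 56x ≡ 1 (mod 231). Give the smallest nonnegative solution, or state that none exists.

no solution

gcd(231, 56) = 7  (231 = 4*56 + 7, 56 = 8*7).
7 does not divide 1, so the congruence has no solution.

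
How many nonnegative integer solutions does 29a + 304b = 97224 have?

gcd(304, 29) = 1.
By Bézout, 29*(21) + 304*(-2) = 1.
One solution: (40, 316).
General: a = 40 + 304t, b = 316 - 29t.
a ≥ 0 ⇒ t ≥ 0; b ≥ 0 ⇒ t ≤ 10. So t ∈ [0, 10]: 11 solutions.

11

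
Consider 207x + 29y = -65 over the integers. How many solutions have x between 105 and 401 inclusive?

11

gcd(207, 29) = 1.
By Bézout, 207*(-7) + 29*(50) = 1.
Particular solution: (20, -145).
General solution: x = 20 + 29t, y = -145 - 207t for integer t.
105 ≤ 20 + 29t ≤ 401 gives t ∈ [3, 13], which is 11 values.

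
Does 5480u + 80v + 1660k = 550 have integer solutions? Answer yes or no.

gcd(5480, 80):
  5480 = 68·80 + 40
  80 = 2·40
so gcd(5480, 80) = 40.
gcd(40, 1660) = 20.
20 does not divide 550 (remainder 10), so no integer solutions.

no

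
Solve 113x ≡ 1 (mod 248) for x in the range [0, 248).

gcd(248, 113) = 1  (248 = 2*113 + 22, 113 = 5*22 + 3, 22 = 7*3 + 1, 3 = 3*1).
Back-substituting, 113*(-79) + 248*(36) = 1.
So 113*-79 ≡ 1 (mod 248), and -79 mod 248 = 169.

169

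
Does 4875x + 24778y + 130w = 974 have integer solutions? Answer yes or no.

gcd(24778, 4875) = 13  (24778 = 5×4875 + 403, 4875 = 12×403 + 39, 403 = 10×39 + 13, 39 = 3×13).
gcd(13, 130) = 13.
13 does not divide 974 (remainder 12), so no integer solutions.

no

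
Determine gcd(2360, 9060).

gcd(9060, 2360) = 20  (9060 = 3·2360 + 1980, 2360 = 1·1980 + 380, 1980 = 5·380 + 80, 380 = 4·80 + 60, 80 = 1·60 + 20, 60 = 3·20).

20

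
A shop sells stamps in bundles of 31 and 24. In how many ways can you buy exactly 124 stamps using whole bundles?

1

Need nonnegative integers with 31j + 24k = 124.
gcd(31, 24) = 1, and 31·(7) + 24·(-9) = 1.
So (j₀, k₀) = (868, -1116); general j = 868 + 24t, k = -1116 - 31t.
j ≥ 0 ⇒ t ≥ -36; k ≥ 0 ⇒ t ≤ -36. That's 1 value of t.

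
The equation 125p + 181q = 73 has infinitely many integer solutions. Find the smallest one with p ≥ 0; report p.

gcd(181, 125):
  181 = 1×125 + 56
  125 = 2×56 + 13
  56 = 4×13 + 4
  13 = 3×4 + 1
  4 = 4×1
so gcd(181, 125) = 1.
1 divides 73, so solutions exist.
Back-substitute for Bézout coefficients:
  1 = 13 - 3×4
  ... = 125×(42) + 181×(-29)
Scale by 73/1 = 73: (p₀, q₀) = (3066, -2117).
General solution: p = 3066 + 181t, q = -2117 - 125t for integer t.
p ≥ 0: smallest is 3066 mod 181 = 170 (at t = -16), with q = -117.

170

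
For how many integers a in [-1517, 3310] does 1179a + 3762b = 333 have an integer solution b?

gcd(3762, 1179) = 9  (3762 = 3*1179 + 225, 1179 = 5*225 + 54, 225 = 4*54 + 9, 54 = 6*9).
Back-substituting, 1179*(-67) + 3762*(21) = 9.
Scale by 37: particular solution (-2479, 777); reduce a mod 418: (29, -9).
General solution: a = 29 + 418t, b = -9 - 131t for integer t.
-1517 ≤ 29 + 418t ≤ 3310 gives t ∈ [-3, 7], which is 11 values.

11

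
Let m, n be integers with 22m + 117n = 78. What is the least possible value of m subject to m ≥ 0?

78

gcd(117, 22) = 1.
1 divides 78, so solutions exist.
By Bézout, 22·(16) + 117·(-3) = 1.
Scale by 78/1 = 78: (m₀, n₀) = (1248, -234).
General solution: m = 1248 + 117t, n = -234 - 22t for integer t.
m ≥ 0: smallest is 1248 mod 117 = 78 (at t = -10), with n = -14.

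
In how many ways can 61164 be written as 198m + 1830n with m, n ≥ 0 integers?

1

gcd(1830, 198):
  1830 = 9·198 + 48
  198 = 4·48 + 6
  48 = 8·6
so gcd(1830, 198) = 6.
Back-substitute for Bézout coefficients:
  6 = 198 - 4·48
  ... = 198·(37) + 1830·(-4)
Scale by 10194: one solution is (377178, -40776). Reduce m mod 305: (198, 12).
General: m = 198 + 305t, n = 12 - 33t.
m ≥ 0 ⇒ t ≥ 0; n ≥ 0 ⇒ t ≤ 0. So t ∈ [0, 0]: 1 solution.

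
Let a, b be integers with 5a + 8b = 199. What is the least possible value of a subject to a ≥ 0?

3

gcd(8, 5) = 1  (8 = 1×5 + 3, 5 = 1×3 + 2, 3 = 1×2 + 1, 2 = 2×1).
1 divides 199, so solutions exist.
Back-substituting, 5×(-3) + 8×(2) = 1.
Scale by 199/1 = 199: (a₀, b₀) = (-597, 398).
General solution: a = -597 + 8t, b = 398 - 5t for integer t.
a ≥ 0: smallest is -597 mod 8 = 3 (at t = 75), with b = 23.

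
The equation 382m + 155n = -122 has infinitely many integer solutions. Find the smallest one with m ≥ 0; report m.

149

gcd(382, 155) = 1  (382 = 2·155 + 72, 155 = 2·72 + 11, 72 = 6·11 + 6, 11 = 1·6 + 5, 6 = 1·5 + 1, 5 = 5·1).
1 divides -122, so solutions exist.
Back-substituting, 382·(28) + 155·(-69) = 1.
Scale by -122/1 = -122: (m₀, n₀) = (-3416, 8418).
General solution: m = -3416 + 155t, n = 8418 - 382t for integer t.
m ≥ 0: smallest is -3416 mod 155 = 149 (at t = 23), with n = -368.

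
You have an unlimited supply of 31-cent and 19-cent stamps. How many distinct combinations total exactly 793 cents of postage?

Need nonnegative integers with 31j + 19k = 793.
gcd(31, 19) = 1, and 31·(8) + 19·(-13) = 1.
So (j₀, k₀) = (6344, -10309); general j = 6344 + 19t, k = -10309 - 31t.
j ≥ 0 ⇒ t ≥ -333; k ≥ 0 ⇒ t ≤ -333. That's 1 value of t.

1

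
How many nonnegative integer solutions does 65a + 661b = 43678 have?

1

gcd(661, 65) = 1  (661 = 10×65 + 11, 65 = 5×11 + 10, 11 = 1×10 + 1, 10 = 10×1).
Back-substituting, 65×(-61) + 661×(6) = 1.
Scale by 43678: one solution is (-2664358, 262068). Reduce a mod 661: (133, 53).
General: a = 133 + 661t, b = 53 - 65t.
a ≥ 0 ⇒ t ≥ 0; b ≥ 0 ⇒ t ≤ 0. So t ∈ [0, 0]: 1 solution.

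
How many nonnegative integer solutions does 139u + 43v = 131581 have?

22

gcd(139, 43):
  139 = 3*43 + 10
  43 = 4*10 + 3
  10 = 3*3 + 1
  3 = 3*1
so gcd(139, 43) = 1.
Back-substitute for Bézout coefficients:
  1 = 10 - 3*3
  ... = 139*(13) + 43*(-42)
Scale by 131581: one solution is (1710553, -5526402). Reduce u mod 43: (13, 3018).
General: u = 13 + 43t, v = 3018 - 139t.
u ≥ 0 ⇒ t ≥ 0; v ≥ 0 ⇒ t ≤ 21. So t ∈ [0, 21]: 22 solutions.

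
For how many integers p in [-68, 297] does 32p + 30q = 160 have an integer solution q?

24

gcd(32, 30) = 2.
By Bézout, 32·(1) + 30·(-1) = 2.
Particular solution: (5, 0).
General solution: p = 5 + 15t, q = 0 - 16t for integer t.
-68 ≤ 5 + 15t ≤ 297 gives t ∈ [-4, 19], which is 24 values.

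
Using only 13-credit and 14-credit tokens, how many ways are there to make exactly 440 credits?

Need nonnegative integers with 13j + 14k = 440.
gcd(13, 14) = 1, and 13·(-1) + 14·(1) = 1.
So (j₀, k₀) = (-440, 440); general j = -440 + 14t, k = 440 - 13t.
j ≥ 0 ⇒ t ≥ 32; k ≥ 0 ⇒ t ≤ 33. That's 2 values of t.

2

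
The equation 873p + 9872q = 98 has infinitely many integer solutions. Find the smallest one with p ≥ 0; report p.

3042

gcd(9872, 873) = 1.
1 divides 98, so solutions exist.
By Bézout, 873×(1945) + 9872×(-172) = 1.
Scale by 98/1 = 98: (p₀, q₀) = (190610, -16856).
General solution: p = 190610 + 9872t, q = -16856 - 873t for integer t.
p ≥ 0: smallest is 190610 mod 9872 = 3042 (at t = -19), with q = -269.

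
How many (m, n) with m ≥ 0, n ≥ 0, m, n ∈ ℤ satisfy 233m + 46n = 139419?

gcd(233, 46):
  233 = 5×46 + 3
  46 = 15×3 + 1
  3 = 3×1
so gcd(233, 46) = 1.
Back-substitute for Bézout coefficients:
  1 = 46 - 15×3
  ... = 233×(-15) + 46×(76)
Scale by 139419: one solution is (-2091285, 10595844). Reduce m mod 46: (13, 2965).
General: m = 13 + 46t, n = 2965 - 233t.
m ≥ 0 ⇒ t ≥ 0; n ≥ 0 ⇒ t ≤ 12. So t ∈ [0, 12]: 13 solutions.

13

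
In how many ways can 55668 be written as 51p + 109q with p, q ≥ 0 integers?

10

gcd(109, 51):
  109 = 2*51 + 7
  51 = 7*7 + 2
  7 = 3*2 + 1
  2 = 2*1
so gcd(109, 51) = 1.
Back-substitute for Bézout coefficients:
  1 = 7 - 3*2
  ... = 51*(-47) + 109*(22)
Scale by 55668: one solution is (-2616396, 1224696). Reduce p mod 109: (40, 492).
General: p = 40 + 109t, q = 492 - 51t.
p ≥ 0 ⇒ t ≥ 0; q ≥ 0 ⇒ t ≤ 9. So t ∈ [0, 9]: 10 solutions.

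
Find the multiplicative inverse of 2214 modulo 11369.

gcd(11369, 2214) = 1.
By Bézout, 2214·(-1597) + 11369·(311) = 1.
So 2214·-1597 ≡ 1 (mod 11369), and -1597 mod 11369 = 9772.

9772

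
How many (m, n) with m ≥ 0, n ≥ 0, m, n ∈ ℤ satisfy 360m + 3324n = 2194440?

gcd(3324, 360) = 12.
By Bézout, 360*(-120) + 3324*(13) = 12.
One solution: (94, 650).
General: m = 94 + 277t, n = 650 - 30t.
m ≥ 0 ⇒ t ≥ 0; n ≥ 0 ⇒ t ≤ 21. So t ∈ [0, 21]: 22 solutions.

22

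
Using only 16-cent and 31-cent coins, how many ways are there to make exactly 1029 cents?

Need nonnegative integers with 16j + 31k = 1029.
gcd(16, 31) = 1, and 16·(2) + 31·(-1) = 1.
So (j₀, k₀) = (2058, -1029); general j = 2058 + 31t, k = -1029 - 16t.
j ≥ 0 ⇒ t ≥ -66; k ≥ 0 ⇒ t ≤ -65. That's 2 values of t.

2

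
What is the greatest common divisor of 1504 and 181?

1

gcd(1504, 181) = 1  (1504 = 8*181 + 56, 181 = 3*56 + 13, 56 = 4*13 + 4, 13 = 3*4 + 1, 4 = 4*1).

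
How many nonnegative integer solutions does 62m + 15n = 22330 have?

gcd(62, 15) = 1  (62 = 4·15 + 2, 15 = 7·2 + 1, 2 = 2·1).
Back-substituting, 62·(-7) + 15·(29) = 1.
Scale by 22330: one solution is (-156310, 647570). Reduce m mod 15: (5, 1468).
General: m = 5 + 15t, n = 1468 - 62t.
m ≥ 0 ⇒ t ≥ 0; n ≥ 0 ⇒ t ≤ 23. So t ∈ [0, 23]: 24 solutions.

24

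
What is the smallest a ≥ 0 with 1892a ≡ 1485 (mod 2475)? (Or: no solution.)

gcd(2475, 1892) = 11.
11 divides 1485, so solutions exist.
By Bézout, 1892·(-17) + 2475·(13) = 11.
So 1892·(-17) ≡ 11 (mod 2475); multiply by 135: a ≡ -2295 (mod 225).
Smallest nonnegative: a = -2295 mod 225 = 180.

180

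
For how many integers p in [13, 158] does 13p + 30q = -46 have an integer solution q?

5

gcd(30, 13) = 1  (30 = 2*13 + 4, 13 = 3*4 + 1, 4 = 4*1).
Back-substituting, 13*(7) + 30*(-3) = 1.
Scale by -46: particular solution (-322, 138); reduce p mod 30: (8, -5).
General solution: p = 8 + 30t, q = -5 - 13t for integer t.
13 ≤ 8 + 30t ≤ 158 gives t ∈ [1, 5], which is 5 values.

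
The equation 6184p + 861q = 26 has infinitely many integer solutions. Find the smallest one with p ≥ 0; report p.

746

gcd(6184, 861) = 1.
1 divides 26, so solutions exist.
By Bézout, 6184·(-170) + 861·(1221) = 1.
Scale by 26/1 = 26: (p₀, q₀) = (-4420, 31746).
General solution: p = -4420 + 861t, q = 31746 - 6184t for integer t.
p ≥ 0: smallest is -4420 mod 861 = 746 (at t = 6), with q = -5358.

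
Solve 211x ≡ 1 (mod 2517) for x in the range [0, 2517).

gcd(2517, 211) = 1.
By Bézout, 211×(-167) + 2517×(14) = 1.
So 211×-167 ≡ 1 (mod 2517), and -167 mod 2517 = 2350.

2350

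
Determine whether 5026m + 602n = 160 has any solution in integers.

no

gcd(5026, 602) = 14  (5026 = 8·602 + 210, 602 = 2·210 + 182, 210 = 1·182 + 28, 182 = 6·28 + 14, 28 = 2·14).
14 does not divide 160 (remainder 6), so no integer solutions.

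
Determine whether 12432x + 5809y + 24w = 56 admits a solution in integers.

gcd(12432, 5809) = 37  (12432 = 2×5809 + 814, 5809 = 7×814 + 111, 814 = 7×111 + 37, 111 = 3×37).
gcd(37, 24) = 1.
1 divides 56, so integer solutions exist.

yes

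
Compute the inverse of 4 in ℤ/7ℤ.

2

gcd(7, 4):
  7 = 1*4 + 3
  4 = 1*3 + 1
  3 = 3*1
so gcd(7, 4) = 1.
Back-substitute for Bézout coefficients:
  1 = 4 - 1*3
  ... = 4*(2) + 7*(-1)
So 4*2 ≡ 1 (mod 7), and 2 mod 7 = 2.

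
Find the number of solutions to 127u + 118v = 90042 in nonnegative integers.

6

gcd(127, 118):
  127 = 1×118 + 9
  118 = 13×9 + 1
  9 = 9×1
so gcd(127, 118) = 1.
Back-substitute for Bézout coefficients:
  1 = 118 - 13×9
  ... = 127×(-13) + 118×(14)
Scale by 90042: one solution is (-1170546, 1260588). Reduce u mod 118: (14, 748).
General: u = 14 + 118t, v = 748 - 127t.
u ≥ 0 ⇒ t ≥ 0; v ≥ 0 ⇒ t ≤ 5. So t ∈ [0, 5]: 6 solutions.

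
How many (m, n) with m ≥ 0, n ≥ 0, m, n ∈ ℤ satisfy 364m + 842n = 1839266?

gcd(842, 364) = 2  (842 = 2*364 + 114, 364 = 3*114 + 22, 114 = 5*22 + 4, 22 = 5*4 + 2, 4 = 2*2).
Back-substituting, 364*(192) + 842*(-83) = 2.
Scale by 919633: one solution is (176569536, -76329539). Reduce m mod 421: (31, 2171).
General: m = 31 + 421t, n = 2171 - 182t.
m ≥ 0 ⇒ t ≥ 0; n ≥ 0 ⇒ t ≤ 11. So t ∈ [0, 11]: 12 solutions.

12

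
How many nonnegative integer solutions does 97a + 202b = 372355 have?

gcd(202, 97) = 1.
By Bézout, 97*(25) + 202*(-12) = 1.
One solution: (109, 1791).
General: a = 109 + 202t, b = 1791 - 97t.
a ≥ 0 ⇒ t ≥ 0; b ≥ 0 ⇒ t ≤ 18. So t ∈ [0, 18]: 19 solutions.

19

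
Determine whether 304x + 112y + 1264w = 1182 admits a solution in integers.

no

gcd(304, 112) = 16  (304 = 2*112 + 80, 112 = 1*80 + 32, 80 = 2*32 + 16, 32 = 2*16).
gcd(16, 1264) = 16.
16 does not divide 1182 (remainder 14), so no integer solutions.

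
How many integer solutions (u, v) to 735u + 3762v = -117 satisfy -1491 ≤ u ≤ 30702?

26

gcd(3762, 735) = 3.
By Bézout, 735×(389) + 3762×(-76) = 3.
Particular solution: (1131, -221).
General solution: u = 1131 + 1254t, v = -221 - 245t for integer t.
-1491 ≤ 1131 + 1254t ≤ 30702 gives t ∈ [-2, 23], which is 26 values.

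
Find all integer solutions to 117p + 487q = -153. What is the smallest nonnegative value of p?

186

gcd(487, 117):
  487 = 4·117 + 19
  117 = 6·19 + 3
  19 = 6·3 + 1
  3 = 3·1
so gcd(487, 117) = 1.
1 divides -153, so solutions exist.
Back-substitute for Bézout coefficients:
  1 = 19 - 6·3
  ... = 117·(-154) + 487·(37)
Scale by -153/1 = -153: (p₀, q₀) = (23562, -5661).
General solution: p = 23562 + 487t, q = -5661 - 117t for integer t.
p ≥ 0: smallest is 23562 mod 487 = 186 (at t = -48), with q = -45.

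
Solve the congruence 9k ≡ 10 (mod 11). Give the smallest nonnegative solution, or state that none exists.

gcd(11, 9):
  11 = 1·9 + 2
  9 = 4·2 + 1
  2 = 2·1
so gcd(11, 9) = 1.
1 divides 10, so solutions exist.
Back-substitute for Bézout coefficients:
  1 = 9 - 4·2
  ... = 9·(5) + 11·(-4)
So 9·(5) ≡ 1 (mod 11); multiply by 10: k ≡ 50 (mod 11).
Smallest nonnegative: k = 50 mod 11 = 6.

6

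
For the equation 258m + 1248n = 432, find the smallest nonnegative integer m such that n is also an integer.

gcd(1248, 258) = 6  (1248 = 4×258 + 216, 258 = 1×216 + 42, 216 = 5×42 + 6, 42 = 7×6).
6 divides 432, so solutions exist.
Back-substituting, 258×(-29) + 1248×(6) = 6.
Scale by 432/6 = 72: (m₀, n₀) = (-2088, 432).
General solution: m = -2088 + 208t, n = 432 - 43t for integer t.
m ≥ 0: smallest is -2088 mod 208 = 200 (at t = 11), with n = -41.

200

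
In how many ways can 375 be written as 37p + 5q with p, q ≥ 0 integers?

3

gcd(37, 5) = 1.
By Bézout, 37×(-2) + 5×(15) = 1.
One solution: (0, 75).
General: p = 0 + 5t, q = 75 - 37t.
p ≥ 0 ⇒ t ≥ 0; q ≥ 0 ⇒ t ≤ 2. So t ∈ [0, 2]: 3 solutions.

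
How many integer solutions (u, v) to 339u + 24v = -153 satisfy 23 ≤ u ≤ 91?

8

gcd(339, 24) = 3  (339 = 14·24 + 3, 24 = 8·3).
Back-substituting, 339·(1) + 24·(-14) = 3.
Scale by -51: particular solution (-51, 714); reduce u mod 8: (5, -77).
General solution: u = 5 + 8t, v = -77 - 113t for integer t.
23 ≤ 5 + 8t ≤ 91 gives t ∈ [3, 10], which is 8 values.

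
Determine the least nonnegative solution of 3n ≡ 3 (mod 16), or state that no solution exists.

1

gcd(16, 3) = 1.
1 divides 3, so solutions exist.
By Bézout, 3×(-5) + 16×(1) = 1.
So 3×(-5) ≡ 1 (mod 16); multiply by 3: n ≡ -15 (mod 16).
Smallest nonnegative: n = -15 mod 16 = 1.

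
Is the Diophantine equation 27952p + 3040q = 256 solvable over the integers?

gcd(27952, 3040) = 16.
16 divides 256, so integer solutions exist.

yes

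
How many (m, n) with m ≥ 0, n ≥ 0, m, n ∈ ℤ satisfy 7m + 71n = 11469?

23

gcd(71, 7) = 1  (71 = 10×7 + 1, 7 = 7×1).
Back-substituting, 7×(-10) + 71×(1) = 1.
Scale by 11469: one solution is (-114690, 11469). Reduce m mod 71: (46, 157).
General: m = 46 + 71t, n = 157 - 7t.
m ≥ 0 ⇒ t ≥ 0; n ≥ 0 ⇒ t ≤ 22. So t ∈ [0, 22]: 23 solutions.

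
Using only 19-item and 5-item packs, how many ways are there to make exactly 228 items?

3

Need nonnegative integers with 19j + 5k = 228.
gcd(19, 5) = 1, and 19·(-1) + 5·(4) = 1.
So (j₀, k₀) = (-228, 912); general j = -228 + 5t, k = 912 - 19t.
j ≥ 0 ⇒ t ≥ 46; k ≥ 0 ⇒ t ≤ 48. That's 3 values of t.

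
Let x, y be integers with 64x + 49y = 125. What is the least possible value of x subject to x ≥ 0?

gcd(64, 49) = 1.
1 divides 125, so solutions exist.
By Bézout, 64×(-13) + 49×(17) = 1.
Scale by 125/1 = 125: (x₀, y₀) = (-1625, 2125).
General solution: x = -1625 + 49t, y = 2125 - 64t for integer t.
x ≥ 0: smallest is -1625 mod 49 = 41 (at t = 34), with y = -51.

41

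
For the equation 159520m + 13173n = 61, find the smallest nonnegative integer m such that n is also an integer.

gcd(159520, 13173):
  159520 = 12·13173 + 1444
  13173 = 9·1444 + 177
  1444 = 8·177 + 28
  177 = 6·28 + 9
  28 = 3·9 + 1
  9 = 9·1
so gcd(159520, 13173) = 1.
1 divides 61, so solutions exist.
Back-substitute for Bézout coefficients:
  1 = 28 - 3·9
  ... = 159520·(1414) + 13173·(-17123)
Scale by 61/1 = 61: (m₀, n₀) = (86254, -1044503).
General solution: m = 86254 + 13173t, n = -1044503 - 159520t for integer t.
m ≥ 0: smallest is 86254 mod 13173 = 7216 (at t = -6), with n = -87383.

7216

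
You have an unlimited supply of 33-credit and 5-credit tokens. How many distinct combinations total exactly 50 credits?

1

Need nonnegative integers with 33j + 5k = 50.
gcd(33, 5) = 1, and 33·(2) + 5·(-13) = 1.
So (j₀, k₀) = (100, -650); general j = 100 + 5t, k = -650 - 33t.
j ≥ 0 ⇒ t ≥ -20; k ≥ 0 ⇒ t ≤ -20. That's 1 value of t.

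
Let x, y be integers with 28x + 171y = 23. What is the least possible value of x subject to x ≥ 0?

gcd(171, 28):
  171 = 6×28 + 3
  28 = 9×3 + 1
  3 = 3×1
so gcd(171, 28) = 1.
1 divides 23, so solutions exist.
Back-substitute for Bézout coefficients:
  1 = 28 - 9×3
  ... = 28×(55) + 171×(-9)
Scale by 23/1 = 23: (x₀, y₀) = (1265, -207).
General solution: x = 1265 + 171t, y = -207 - 28t for integer t.
x ≥ 0: smallest is 1265 mod 171 = 68 (at t = -7), with y = -11.

68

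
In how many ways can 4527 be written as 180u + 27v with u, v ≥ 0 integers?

gcd(180, 27):
  180 = 6·27 + 18
  27 = 1·18 + 9
  18 = 2·9
so gcd(180, 27) = 9.
Back-substitute for Bézout coefficients:
  9 = 27 - 1·18
  ... = 180·(-1) + 27·(7)
Scale by 503: one solution is (-503, 3521). Reduce u mod 3: (1, 161).
General: u = 1 + 3t, v = 161 - 20t.
u ≥ 0 ⇒ t ≥ 0; v ≥ 0 ⇒ t ≤ 8. So t ∈ [0, 8]: 9 solutions.

9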